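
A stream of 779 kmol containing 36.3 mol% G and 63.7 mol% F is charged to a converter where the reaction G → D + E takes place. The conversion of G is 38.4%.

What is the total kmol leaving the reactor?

888 kmol

G reacted = 0.384 × 282.8 = 108.6 kmol; ν_G = −1, so ξ = 108.6/1 = 108.6 kmol.
Outlet amounts (n = n₀ + ν ξ):
  G: 282.8 − 1(108.6) = 174.2
  D: 0 + 1(108.6) = 108.6
  E: 0 + 1(108.6) = 108.6
  F: 496.2 (inert)
Total out = 174.2 + 108.6 + 108.6 + 496.2 = 887.6 kmol.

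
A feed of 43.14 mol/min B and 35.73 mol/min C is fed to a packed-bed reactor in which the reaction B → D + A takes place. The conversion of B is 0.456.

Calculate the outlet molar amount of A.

B reacted = 0.456 × 43.14 = 19.67 mol/min; ν_B = −1, so ξ = 19.67/1 = 19.67 mol/min.
Outlet amounts (n = n₀ + ν ξ):
  B: 43.14 − 1(19.67) = 23.47
  D: 0 + 1(19.67) = 19.67
  A: 0 + 1(19.67) = 19.67
  C: 35.73 (inert)

19.7 mol/min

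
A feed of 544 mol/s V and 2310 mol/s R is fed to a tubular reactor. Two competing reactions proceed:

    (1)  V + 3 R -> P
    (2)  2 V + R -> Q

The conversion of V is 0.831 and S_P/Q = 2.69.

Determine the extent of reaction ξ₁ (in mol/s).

Conversion of V: V consumed = 0.831 × 544 = 452.1 mol/s = 1ξ₁ + 2ξ₂.
Selectivity: 1ξ₁ / (1ξ₂) = 2.69 → ξ₁ = 2.69 ξ₂.
Substitute: (1·2.69 + 2) ξ₂ = 452.1 → ξ₂ = 96.39 mol/s, ξ₁ = 259.3 mol/s.
Outlet amounts (n = n₀ + Σ ν·ξ):
  V: 544 − 1(259.3) − 2(96.39) = 91.94
  R: 2310 − 3(259.3) − 1(96.39) = 1436
  P: 0 + 1(259.3) = 259.3
  Q: 0 + 1(96.39) = 96.39

ξ₁ = 259 mol/s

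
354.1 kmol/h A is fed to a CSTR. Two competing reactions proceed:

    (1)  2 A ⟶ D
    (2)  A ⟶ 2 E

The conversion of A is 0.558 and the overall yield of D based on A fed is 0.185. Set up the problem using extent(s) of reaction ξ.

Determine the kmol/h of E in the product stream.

133 kmol/h

Yield of D: 1ξ₁ / 354.1 = 0.185 → ξ₁ = 65.51 kmol/h.
Conversion of A: 2ξ₁ + 1ξ₂ = 0.558 × 354.1 = 197.6 → ξ₂ = 66.57 kmol/h.
Outlet amounts (n = n₀ + Σ ν·ξ):
  A: 354.1 − 2(65.51) − 1(66.57) = 156.5
  D: 0 + 1(65.51) = 65.51
  E: 0 + 2(66.57) = 133.1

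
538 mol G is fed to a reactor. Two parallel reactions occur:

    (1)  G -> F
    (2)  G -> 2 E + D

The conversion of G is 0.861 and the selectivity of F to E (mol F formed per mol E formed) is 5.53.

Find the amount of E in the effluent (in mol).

76.8 mol

Conversion of G: G consumed = 0.861 × 538 = 463.2 mol = 1ξ₁ + 1ξ₂.
Selectivity: 1ξ₁ / (2ξ₂) = 5.53 → ξ₁ = 11.06 ξ₂.
Substitute: (1·11.06 + 1) ξ₂ = 463.2 → ξ₂ = 38.41 mol, ξ₁ = 424.8 mol.
Outlet amounts (n = n₀ + Σ ν·ξ):
  G: 538 − 1(424.8) − 1(38.41) = 74.78
  F: 0 + 1(424.8) = 424.8
  E: 0 + 2(38.41) = 76.82
  D: 0 + 1(38.41) = 38.41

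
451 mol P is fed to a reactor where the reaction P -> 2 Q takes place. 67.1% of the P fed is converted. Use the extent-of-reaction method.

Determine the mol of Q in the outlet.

605 mol

P reacted = 0.671 × 451 = 302.6 mol; ν_P = −1, so ξ = 302.6/1 = 302.6 mol.
Outlet amounts (n = n₀ + ν ξ):
  P: 451 − 1(302.6) = 148.4
  Q: 0 + 2(302.6) = 605.2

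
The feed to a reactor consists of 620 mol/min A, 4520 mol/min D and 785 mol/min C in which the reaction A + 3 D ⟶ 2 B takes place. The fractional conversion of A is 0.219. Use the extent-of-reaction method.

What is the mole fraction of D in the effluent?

0.727

A reacted = 0.219 × 620 = 135.8 mol/min; ν_A = −1, so ξ = 135.8/1 = 135.8 mol/min.
Outlet amounts (n = n₀ + ν ξ):
  A: 620 − 1(135.8) = 484.2
  D: 4520 − 3(135.8) = 4113
  B: 0 + 2(135.8) = 271.6
  C: 785 (inert)
Total out = 5653 mol/min; y_D = 4113 / 5653 = 0.7275.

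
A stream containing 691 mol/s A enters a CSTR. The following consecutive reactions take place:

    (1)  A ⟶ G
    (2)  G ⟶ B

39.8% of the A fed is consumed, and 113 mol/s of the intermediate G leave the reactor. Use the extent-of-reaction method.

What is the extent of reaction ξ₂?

ξ₂ = 162 mol/s

Conversion of A: A consumed = 1ξ₁ = 0.398 × 691 → ξ₁ = 275 mol/s.
G balance: n_G = 0 + 1ξ₁ − 1ξ₂ = 113 → ξ₂ = (1·275 − 113)/1 = 162 mol/s.
Outlet amounts (n = n₀ + Σ ν·ξ):
  A: 691 − 1(275) = 416
  G: 0 + 1(275) − 1(162) = 113
  B: 0 + 1(162) = 162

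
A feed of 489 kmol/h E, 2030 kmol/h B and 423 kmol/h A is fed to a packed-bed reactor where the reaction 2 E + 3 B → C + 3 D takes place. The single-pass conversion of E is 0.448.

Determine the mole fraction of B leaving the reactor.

E reacted = 0.448 × 489 = 219.1 kmol/h; ν_E = −2, so ξ = 219.1/2 = 109.5 kmol/h.
Outlet amounts (n = n₀ + ν ξ):
  E: 489 − 2(109.5) = 269.9
  B: 2030 − 3(109.5) = 1701
  C: 0 + 1(109.5) = 109.5
  D: 0 + 3(109.5) = 328.6
  A: 423 (inert)
Total out = 2832 kmol/h; y_B = 1701 / 2832 = 0.6007.

0.601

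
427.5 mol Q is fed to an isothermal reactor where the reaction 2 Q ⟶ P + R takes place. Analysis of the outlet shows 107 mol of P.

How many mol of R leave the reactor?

For P: n = n₀ + 1ξ → 107 = 0 + 1ξ, giving ξ = 107 mol.
Outlet amounts (n = n₀ + ν ξ):
  Q: 427.5 − 2(107) = 213.5
  P: 0 + 1(107) = 107
  R: 0 + 1(107) = 107

107 mol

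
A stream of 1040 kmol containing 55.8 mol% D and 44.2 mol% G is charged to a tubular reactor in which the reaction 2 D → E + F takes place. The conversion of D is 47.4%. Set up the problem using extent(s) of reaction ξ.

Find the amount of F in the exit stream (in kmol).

138 kmol

D reacted = 0.474 × 580.3 = 275.1 kmol; ν_D = −2, so ξ = 275.1/2 = 137.5 kmol.
Outlet amounts (n = n₀ + ν ξ):
  D: 580.3 − 2(137.5) = 305.2
  E: 0 + 1(137.5) = 137.5
  F: 0 + 1(137.5) = 137.5
  G: 459.7 (inert)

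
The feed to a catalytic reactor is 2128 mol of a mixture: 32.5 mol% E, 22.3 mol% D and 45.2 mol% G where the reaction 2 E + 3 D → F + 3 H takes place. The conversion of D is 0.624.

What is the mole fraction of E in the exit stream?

D reacted = 0.624 × 474.5 = 296.1 mol; ν_D = −3, so ξ = 296.1/3 = 98.71 mol.
Outlet amounts (n = n₀ + ν ξ):
  E: 691.6 − 2(98.71) = 494.2
  D: 474.5 − 3(98.71) = 178.4
  F: 0 + 1(98.71) = 98.71
  H: 0 + 3(98.71) = 296.1
  G: 961.9 (inert)
Total out = 2029 mol; y_E = 494.2 / 2029 = 0.2435.

0.244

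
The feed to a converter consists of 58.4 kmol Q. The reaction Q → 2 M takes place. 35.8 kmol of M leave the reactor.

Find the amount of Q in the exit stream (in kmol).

For M: n = n₀ + 2ξ → 35.8 = 0 + 2ξ, giving ξ = 17.9 kmol.
Outlet amounts (n = n₀ + ν ξ):
  Q: 58.4 − 1(17.9) = 40.5
  M: 0 + 2(17.9) = 35.8

40.5 kmol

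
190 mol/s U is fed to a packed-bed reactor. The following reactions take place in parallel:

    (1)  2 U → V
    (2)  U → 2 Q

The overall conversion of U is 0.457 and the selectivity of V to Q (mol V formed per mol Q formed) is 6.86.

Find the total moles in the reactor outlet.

151 mol/s

Conversion of U: U consumed = 0.457 × 190 = 86.83 mol/s = 2ξ₁ + 1ξ₂.
Selectivity: 1ξ₁ / (2ξ₂) = 6.86 → ξ₁ = 13.72 ξ₂.
Substitute: (2·13.72 + 1) ξ₂ = 86.83 → ξ₂ = 3.053 mol/s, ξ₁ = 41.89 mol/s.
Outlet amounts (n = n₀ + Σ ν·ξ):
  U: 190 − 2(41.89) − 1(3.053) = 103.2
  V: 0 + 1(41.89) = 41.89
  Q: 0 + 2(3.053) = 6.106
Total out = 103.2 + 41.89 + 6.106 = 151.2 mol/s.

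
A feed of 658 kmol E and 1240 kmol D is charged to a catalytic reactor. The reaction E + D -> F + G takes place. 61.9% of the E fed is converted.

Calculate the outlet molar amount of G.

E reacted = 0.619 × 658 = 407.3 kmol; ν_E = −1, so ξ = 407.3/1 = 407.3 kmol.
Outlet amounts (n = n₀ + ν ξ):
  E: 658 − 1(407.3) = 250.7
  D: 1240 − 1(407.3) = 832.7
  F: 0 + 1(407.3) = 407.3
  G: 0 + 1(407.3) = 407.3

407 kmol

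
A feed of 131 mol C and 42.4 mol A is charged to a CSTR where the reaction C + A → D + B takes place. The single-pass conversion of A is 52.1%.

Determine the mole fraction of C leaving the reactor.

0.628

A reacted = 0.521 × 42.4 = 22.09 mol; ν_A = −1, so ξ = 22.09/1 = 22.09 mol.
Outlet amounts (n = n₀ + ν ξ):
  C: 131 − 1(22.09) = 108.9
  A: 42.4 − 1(22.09) = 20.31
  D: 0 + 1(22.09) = 22.09
  B: 0 + 1(22.09) = 22.09
Total out = 173.4 mol; y_C = 108.9 / 173.4 = 0.6281.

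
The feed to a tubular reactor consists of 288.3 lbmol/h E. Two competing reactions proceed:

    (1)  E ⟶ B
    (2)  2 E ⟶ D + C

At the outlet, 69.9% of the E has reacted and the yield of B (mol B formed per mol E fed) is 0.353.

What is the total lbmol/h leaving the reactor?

Yield of B: 1ξ₁ / 288.3 = 0.353 → ξ₁ = 101.8 lbmol/h.
Conversion of E: 1ξ₁ + 2ξ₂ = 0.699 × 288.3 = 201.5 → ξ₂ = 49.88 lbmol/h.
Outlet amounts (n = n₀ + Σ ν·ξ):
  E: 288.3 − 1(101.8) − 2(49.88) = 86.78
  B: 0 + 1(101.8) = 101.8
  D: 0 + 1(49.88) = 49.88
  C: 0 + 1(49.88) = 49.88
Total out = 86.78 + 101.8 + 49.88 + 49.88 = 288.3 lbmol/h.

288 lbmol/h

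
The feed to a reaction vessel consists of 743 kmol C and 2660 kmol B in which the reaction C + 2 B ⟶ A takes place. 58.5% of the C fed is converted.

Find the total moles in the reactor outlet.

2530 kmol

C reacted = 0.585 × 743 = 434.7 kmol; ν_C = −1, so ξ = 434.7/1 = 434.7 kmol.
Outlet amounts (n = n₀ + ν ξ):
  C: 743 − 1(434.7) = 308.3
  B: 2660 − 2(434.7) = 1791
  A: 0 + 1(434.7) = 434.7
Total out = 308.3 + 1791 + 434.7 = 2534 kmol.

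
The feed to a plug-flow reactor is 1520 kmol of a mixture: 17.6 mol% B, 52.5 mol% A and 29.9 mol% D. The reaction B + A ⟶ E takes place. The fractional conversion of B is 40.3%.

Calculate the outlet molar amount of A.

B reacted = 0.403 × 267.5 = 107.8 kmol; ν_B = −1, so ξ = 107.8/1 = 107.8 kmol.
Outlet amounts (n = n₀ + ν ξ):
  B: 267.5 − 1(107.8) = 159.7
  A: 798 − 1(107.8) = 690.2
  E: 0 + 1(107.8) = 107.8
  D: 454.5 (inert)

690 kmol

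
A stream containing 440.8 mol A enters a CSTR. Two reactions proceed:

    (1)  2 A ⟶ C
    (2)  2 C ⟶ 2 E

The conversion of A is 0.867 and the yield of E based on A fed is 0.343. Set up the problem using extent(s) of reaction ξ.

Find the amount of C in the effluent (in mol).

Conversion of A: A consumed = 2ξ₁ = 0.867 × 440.8 → ξ₁ = 191.1 mol.
Yield of E: 2ξ₂ / 440.8 = 0.343 → ξ₂ = 75.6 mol.
Outlet amounts (n = n₀ + Σ ν·ξ):
  A: 440.8 − 2(191.1) = 58.63
  C: 0 + 1(191.1) − 2(75.6) = 39.89
  E: 0 + 2(75.6) = 151.2

39.9 mol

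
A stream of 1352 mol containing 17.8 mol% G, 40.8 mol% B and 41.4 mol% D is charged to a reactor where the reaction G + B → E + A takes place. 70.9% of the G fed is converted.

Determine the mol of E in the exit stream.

171 mol

G reacted = 0.709 × 240.7 = 170.6 mol; ν_G = −1, so ξ = 170.6/1 = 170.6 mol.
Outlet amounts (n = n₀ + ν ξ):
  G: 240.7 − 1(170.6) = 70.03
  B: 551.6 − 1(170.6) = 381
  E: 0 + 1(170.6) = 170.6
  A: 0 + 1(170.6) = 170.6
  D: 559.7 (inert)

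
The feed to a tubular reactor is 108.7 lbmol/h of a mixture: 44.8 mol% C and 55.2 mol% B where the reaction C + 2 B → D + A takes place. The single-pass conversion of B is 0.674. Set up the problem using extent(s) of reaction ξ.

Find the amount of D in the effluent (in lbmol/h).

20.2 lbmol/h

B reacted = 0.674 × 60 = 40.44 lbmol/h; ν_B = −2, so ξ = 40.44/2 = 20.22 lbmol/h.
Outlet amounts (n = n₀ + ν ξ):
  C: 48.7 − 1(20.22) = 28.48
  B: 60 − 2(20.22) = 19.56
  D: 0 + 1(20.22) = 20.22
  A: 0 + 1(20.22) = 20.22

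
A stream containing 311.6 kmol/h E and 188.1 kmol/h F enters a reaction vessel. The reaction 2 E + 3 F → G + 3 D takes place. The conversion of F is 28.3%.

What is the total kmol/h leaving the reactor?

482 kmol/h

F reacted = 0.283 × 188.1 = 53.23 kmol/h; ν_F = −3, so ξ = 53.23/3 = 17.74 kmol/h.
Outlet amounts (n = n₀ + ν ξ):
  E: 311.6 − 2(17.74) = 276.1
  F: 188.1 − 3(17.74) = 134.9
  G: 0 + 1(17.74) = 17.74
  D: 0 + 3(17.74) = 53.23
Total out = 276.1 + 134.9 + 17.74 + 53.23 = 482 kmol/h.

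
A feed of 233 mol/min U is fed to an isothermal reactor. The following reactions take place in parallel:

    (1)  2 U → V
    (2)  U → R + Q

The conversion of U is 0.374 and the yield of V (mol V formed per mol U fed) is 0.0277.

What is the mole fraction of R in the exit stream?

0.247

Yield of V: 1ξ₁ / 233 = 0.0277 → ξ₁ = 6.454 mol/min.
Conversion of U: 2ξ₁ + 1ξ₂ = 0.374 × 233 = 87.14 → ξ₂ = 74.23 mol/min.
Outlet amounts (n = n₀ + Σ ν·ξ):
  U: 233 − 2(6.454) − 1(74.23) = 145.9
  V: 0 + 1(6.454) = 6.454
  R: 0 + 1(74.23) = 74.23
  Q: 0 + 1(74.23) = 74.23
Total out = 300.8 mol/min; y_R = 74.23 / 300.8 = 0.2468.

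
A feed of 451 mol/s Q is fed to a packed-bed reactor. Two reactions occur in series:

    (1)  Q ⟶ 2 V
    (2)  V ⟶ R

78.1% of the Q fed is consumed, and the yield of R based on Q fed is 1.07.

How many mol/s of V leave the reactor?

Conversion of Q: Q consumed = 1ξ₁ = 0.781 × 451 → ξ₁ = 352.2 mol/s.
Yield of R: 1ξ₂ / 451 = 1.07 → ξ₂ = 482.6 mol/s.
Outlet amounts (n = n₀ + Σ ν·ξ):
  Q: 451 − 1(352.2) = 98.77
  V: 0 + 2(352.2) − 1(482.6) = 221.9
  R: 0 + 1(482.6) = 482.6

222 mol/s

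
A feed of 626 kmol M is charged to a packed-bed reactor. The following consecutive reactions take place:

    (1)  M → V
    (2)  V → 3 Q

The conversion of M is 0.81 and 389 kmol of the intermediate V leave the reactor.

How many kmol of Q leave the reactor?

354 kmol

Conversion of M: M consumed = 1ξ₁ = 0.81 × 626 → ξ₁ = 507.1 kmol.
V balance: n_V = 0 + 1ξ₁ − 1ξ₂ = 389 → ξ₂ = (1·507.1 − 389)/1 = 118.1 kmol.
Outlet amounts (n = n₀ + Σ ν·ξ):
  M: 626 − 1(507.1) = 118.9
  V: 0 + 1(507.1) − 1(118.1) = 389
  Q: 0 + 3(118.1) = 354.2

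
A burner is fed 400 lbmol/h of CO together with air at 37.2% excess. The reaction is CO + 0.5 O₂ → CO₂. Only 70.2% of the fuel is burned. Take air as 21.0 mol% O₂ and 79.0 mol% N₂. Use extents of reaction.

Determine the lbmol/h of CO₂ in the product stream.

281 lbmol/h

Stoichiometric O₂ = 0.5 × 400 = 200 lbmol/h; O₂ fed = 200 × 1.372 = 274.4 lbmol/h.
N₂ fed = 274.4 × 79/21 = 1032 lbmol/h.
Fuel reacted = 0.702 × 400 → ξ = 280.8 lbmol/h.
Outlet (n = n₀ + ν ξ):
  CO: 400 − 1(280.8) = 119.2
  O₂: 274.4 − 0.5(280.8) = 134
  N₂: 1032 (inert)
  CO₂: 0 + 1(280.8) = 280.8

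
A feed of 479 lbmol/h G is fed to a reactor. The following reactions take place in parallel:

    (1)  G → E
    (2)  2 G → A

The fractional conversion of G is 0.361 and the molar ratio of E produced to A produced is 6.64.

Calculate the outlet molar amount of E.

133 lbmol/h

Conversion of G: G consumed = 0.361 × 479 = 172.9 lbmol/h = 1ξ₁ + 2ξ₂.
Selectivity: 1ξ₁ / (1ξ₂) = 6.64 → ξ₁ = 6.64 ξ₂.
Substitute: (1·6.64 + 2) ξ₂ = 172.9 → ξ₂ = 20.01 lbmol/h, ξ₁ = 132.9 lbmol/h.
Outlet amounts (n = n₀ + Σ ν·ξ):
  G: 479 − 1(132.9) − 2(20.01) = 306.1
  E: 0 + 1(132.9) = 132.9
  A: 0 + 1(20.01) = 20.01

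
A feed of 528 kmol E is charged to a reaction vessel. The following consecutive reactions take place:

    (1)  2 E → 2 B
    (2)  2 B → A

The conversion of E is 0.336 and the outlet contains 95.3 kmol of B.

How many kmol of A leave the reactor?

41.1 kmol

Conversion of E: E consumed = 2ξ₁ = 0.336 × 528 → ξ₁ = 88.7 kmol.
B balance: n_B = 0 + 2ξ₁ − 2ξ₂ = 95.3 → ξ₂ = (2·88.7 − 95.3)/2 = 41.05 kmol.
Outlet amounts (n = n₀ + Σ ν·ξ):
  E: 528 − 2(88.7) = 350.6
  B: 0 + 2(88.7) − 2(41.05) = 95.3
  A: 0 + 1(41.05) = 41.05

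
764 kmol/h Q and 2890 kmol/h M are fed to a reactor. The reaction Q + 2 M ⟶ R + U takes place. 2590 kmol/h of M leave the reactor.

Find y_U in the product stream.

0.0428

For M: n = n₀ − 2ξ → 2590 = 2890 − 2ξ, giving ξ = 150 kmol/h.
Outlet amounts (n = n₀ + ν ξ):
  Q: 764 − 1(150) = 614
  M: 2890 − 2(150) = 2590
  R: 0 + 1(150) = 150
  U: 0 + 1(150) = 150
Total out = 3504 kmol/h; y_U = 150 / 3504 = 0.04281.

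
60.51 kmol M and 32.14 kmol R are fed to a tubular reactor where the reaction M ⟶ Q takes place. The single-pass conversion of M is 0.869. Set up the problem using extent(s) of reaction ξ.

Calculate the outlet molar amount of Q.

52.6 kmol

M reacted = 0.869 × 60.51 = 52.58 kmol; ν_M = −1, so ξ = 52.58/1 = 52.58 kmol.
Outlet amounts (n = n₀ + ν ξ):
  M: 60.51 − 1(52.58) = 7.927
  Q: 0 + 1(52.58) = 52.58
  R: 32.14 (inert)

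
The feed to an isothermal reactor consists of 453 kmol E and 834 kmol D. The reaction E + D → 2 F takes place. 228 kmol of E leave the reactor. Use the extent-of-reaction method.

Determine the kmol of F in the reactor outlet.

450 kmol

For E: n = n₀ − 1ξ → 228 = 453 − 1ξ, giving ξ = 225 kmol.
Outlet amounts (n = n₀ + ν ξ):
  E: 453 − 1(225) = 228
  D: 834 − 1(225) = 609
  F: 0 + 2(225) = 450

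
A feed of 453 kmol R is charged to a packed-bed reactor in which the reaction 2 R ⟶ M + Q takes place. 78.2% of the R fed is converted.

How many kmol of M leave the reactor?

177 kmol

R reacted = 0.782 × 453 = 354.2 kmol; ν_R = −2, so ξ = 354.2/2 = 177.1 kmol.
Outlet amounts (n = n₀ + ν ξ):
  R: 453 − 2(177.1) = 98.75
  M: 0 + 1(177.1) = 177.1
  Q: 0 + 1(177.1) = 177.1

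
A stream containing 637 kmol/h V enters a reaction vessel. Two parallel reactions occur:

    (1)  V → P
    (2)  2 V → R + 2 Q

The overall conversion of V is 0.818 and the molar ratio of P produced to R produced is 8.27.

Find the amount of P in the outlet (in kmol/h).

420 kmol/h

Conversion of V: V consumed = 0.818 × 637 = 521.1 kmol/h = 1ξ₁ + 2ξ₂.
Selectivity: 1ξ₁ / (1ξ₂) = 8.27 → ξ₁ = 8.27 ξ₂.
Substitute: (1·8.27 + 2) ξ₂ = 521.1 → ξ₂ = 50.74 kmol/h, ξ₁ = 419.6 kmol/h.
Outlet amounts (n = n₀ + Σ ν·ξ):
  V: 637 − 1(419.6) − 2(50.74) = 115.9
  P: 0 + 1(419.6) = 419.6
  R: 0 + 1(50.74) = 50.74
  Q: 0 + 2(50.74) = 101.5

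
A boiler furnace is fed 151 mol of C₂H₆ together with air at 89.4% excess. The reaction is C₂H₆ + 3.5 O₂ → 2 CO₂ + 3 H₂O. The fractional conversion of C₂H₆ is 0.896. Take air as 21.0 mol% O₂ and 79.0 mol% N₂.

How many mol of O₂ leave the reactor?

Stoichiometric O₂ = 3.5 × 151 = 528.5 mol; O₂ fed = 528.5 × 1.894 = 1001 mol.
N₂ fed = 1001 × 79/21 = 3766 mol.
Fuel reacted = 0.896 × 151 → ξ = 135.3 mol.
Outlet (n = n₀ + ν ξ):
  C₂H₆: 151 − 1(135.3) = 15.7
  O₂: 1001 − 3.5(135.3) = 527.4
  N₂: 3766 (inert)
  CO₂: 0 + 2(135.3) = 270.6
  H₂O: 0 + 3(135.3) = 405.9

527 mol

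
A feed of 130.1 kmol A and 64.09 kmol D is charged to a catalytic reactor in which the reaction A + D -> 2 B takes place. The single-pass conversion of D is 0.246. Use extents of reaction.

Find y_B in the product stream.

D reacted = 0.246 × 64.09 = 15.77 kmol; ν_D = −1, so ξ = 15.77/1 = 15.77 kmol.
Outlet amounts (n = n₀ + ν ξ):
  A: 130.1 − 1(15.77) = 114.3
  D: 64.09 − 1(15.77) = 48.32
  B: 0 + 2(15.77) = 31.53
Total out = 194.2 kmol; y_B = 31.53 / 194.2 = 0.1624.

0.162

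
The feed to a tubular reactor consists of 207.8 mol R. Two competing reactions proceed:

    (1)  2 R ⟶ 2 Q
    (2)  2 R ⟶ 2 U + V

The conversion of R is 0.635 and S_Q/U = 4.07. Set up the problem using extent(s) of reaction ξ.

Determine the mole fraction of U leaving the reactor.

0.118

Conversion of R: R consumed = 0.635 × 207.8 = 132 mol = 2ξ₁ + 2ξ₂.
Selectivity: 2ξ₁ / (2ξ₂) = 4.07 → ξ₁ = 4.07 ξ₂.
Substitute: (2·4.07 + 2) ξ₂ = 132 → ξ₂ = 13.01 mol, ξ₁ = 52.96 mol.
Outlet amounts (n = n₀ + Σ ν·ξ):
  R: 207.8 − 2(52.96) − 2(13.01) = 75.85
  Q: 0 + 2(52.96) = 105.9
  U: 0 + 2(13.01) = 26.03
  V: 0 + 1(13.01) = 13.01
Total out = 220.8 mol; y_U = 26.03 / 220.8 = 0.1179.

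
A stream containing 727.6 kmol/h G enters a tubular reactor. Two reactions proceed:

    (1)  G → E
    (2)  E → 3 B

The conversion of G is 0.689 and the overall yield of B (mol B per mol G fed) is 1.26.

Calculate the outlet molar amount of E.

196 kmol/h

Conversion of G: G consumed = 1ξ₁ = 0.689 × 727.6 → ξ₁ = 501.3 kmol/h.
Yield of B: 3ξ₂ / 727.6 = 1.26 → ξ₂ = 305.6 kmol/h.
Outlet amounts (n = n₀ + Σ ν·ξ):
  G: 727.6 − 1(501.3) = 226.3
  E: 0 + 1(501.3) − 1(305.6) = 195.7
  B: 0 + 3(305.6) = 916.8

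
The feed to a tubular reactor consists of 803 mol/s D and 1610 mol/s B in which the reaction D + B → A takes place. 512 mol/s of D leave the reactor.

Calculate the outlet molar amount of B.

For D: n = n₀ − 1ξ → 512 = 803 − 1ξ, giving ξ = 291 mol/s.
Outlet amounts (n = n₀ + ν ξ):
  D: 803 − 1(291) = 512
  B: 1610 − 1(291) = 1319
  A: 0 + 1(291) = 291

1320 mol/s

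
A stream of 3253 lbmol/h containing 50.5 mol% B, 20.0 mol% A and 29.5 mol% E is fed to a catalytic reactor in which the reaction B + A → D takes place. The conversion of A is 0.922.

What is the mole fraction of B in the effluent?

A reacted = 0.922 × 650.6 = 599.9 lbmol/h; ν_A = −1, so ξ = 599.9/1 = 599.9 lbmol/h.
Outlet amounts (n = n₀ + ν ξ):
  B: 1643 − 1(599.9) = 1043
  A: 650.6 − 1(599.9) = 50.75
  D: 0 + 1(599.9) = 599.9
  E: 959.6 (inert)
Total out = 2653 lbmol/h; y_B = 1043 / 2653 = 0.3931.

0.393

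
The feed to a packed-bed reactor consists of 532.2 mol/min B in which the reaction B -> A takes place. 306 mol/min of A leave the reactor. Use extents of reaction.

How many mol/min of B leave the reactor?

226 mol/min

For A: n = n₀ + 1ξ → 306 = 0 + 1ξ, giving ξ = 306 mol/min.
Outlet amounts (n = n₀ + ν ξ):
  B: 532.2 − 1(306) = 226.2
  A: 0 + 1(306) = 306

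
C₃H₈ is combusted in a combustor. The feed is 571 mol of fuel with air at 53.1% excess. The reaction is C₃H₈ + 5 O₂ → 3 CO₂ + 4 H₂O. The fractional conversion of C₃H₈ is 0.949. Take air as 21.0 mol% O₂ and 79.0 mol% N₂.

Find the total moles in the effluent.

21900 mol

Stoichiometric O₂ = 5 × 571 = 2855 mol; O₂ fed = 2855 × 1.531 = 4371 mol.
N₂ fed = 4371 × 79/21 = 16440 mol.
Fuel reacted = 0.949 × 571 → ξ = 541.9 mol.
Outlet (n = n₀ + ν ξ):
  C₃H₈: 571 − 1(541.9) = 29.12
  O₂: 4371 − 5(541.9) = 1662
  N₂: 16440 (inert)
  CO₂: 0 + 3(541.9) = 1626
  H₂O: 0 + 4(541.9) = 2168
Total out = 29.12 + 1662 + 16440 + 1626 + 2168 = 21930 mol.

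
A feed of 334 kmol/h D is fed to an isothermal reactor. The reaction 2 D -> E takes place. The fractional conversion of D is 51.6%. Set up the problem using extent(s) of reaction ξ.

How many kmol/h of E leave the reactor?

86.2 kmol/h

D reacted = 0.516 × 334 = 172.3 kmol/h; ν_D = −2, so ξ = 172.3/2 = 86.17 kmol/h.
Outlet amounts (n = n₀ + ν ξ):
  D: 334 − 2(86.17) = 161.7
  E: 0 + 1(86.17) = 86.17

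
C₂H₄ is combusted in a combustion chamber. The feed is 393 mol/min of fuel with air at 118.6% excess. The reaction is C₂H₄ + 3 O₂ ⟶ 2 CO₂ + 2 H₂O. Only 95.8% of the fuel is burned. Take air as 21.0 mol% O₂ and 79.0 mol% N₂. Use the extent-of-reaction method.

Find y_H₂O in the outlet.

Stoichiometric O₂ = 3 × 393 = 1179 mol/min; O₂ fed = 1179 × 2.186 = 2577 mol/min.
N₂ fed = 2577 × 79/21 = 9696 mol/min.
Fuel reacted = 0.958 × 393 → ξ = 376.5 mol/min.
Outlet (n = n₀ + ν ξ):
  C₂H₄: 393 − 1(376.5) = 16.51
  O₂: 2577 − 3(376.5) = 1448
  N₂: 9696 (inert)
  CO₂: 0 + 2(376.5) = 753
  H₂O: 0 + 2(376.5) = 753
Total out = 12670 mol/min; y_H₂O = 753 / 12670 = 0.05945.

0.0595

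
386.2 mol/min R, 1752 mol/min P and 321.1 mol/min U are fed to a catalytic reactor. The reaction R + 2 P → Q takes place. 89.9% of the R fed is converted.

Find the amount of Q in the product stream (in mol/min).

R reacted = 0.899 × 386.2 = 347.2 mol/min; ν_R = −1, so ξ = 347.2/1 = 347.2 mol/min.
Outlet amounts (n = n₀ + ν ξ):
  R: 386.2 − 1(347.2) = 39.01
  P: 1752 − 2(347.2) = 1058
  Q: 0 + 1(347.2) = 347.2
  U: 321.1 (inert)

347 mol/min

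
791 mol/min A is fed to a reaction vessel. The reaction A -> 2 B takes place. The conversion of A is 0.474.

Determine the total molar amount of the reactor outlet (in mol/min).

A reacted = 0.474 × 791 = 374.9 mol/min; ν_A = −1, so ξ = 374.9/1 = 374.9 mol/min.
Outlet amounts (n = n₀ + ν ξ):
  A: 791 − 1(374.9) = 416.1
  B: 0 + 2(374.9) = 749.9
Total out = 416.1 + 749.9 = 1166 mol/min.

1170 mol/min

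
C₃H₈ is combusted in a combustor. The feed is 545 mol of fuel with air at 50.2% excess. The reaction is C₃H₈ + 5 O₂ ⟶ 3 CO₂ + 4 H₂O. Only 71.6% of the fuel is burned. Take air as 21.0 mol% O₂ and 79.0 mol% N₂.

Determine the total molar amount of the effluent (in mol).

Stoichiometric O₂ = 5 × 545 = 2725 mol; O₂ fed = 2725 × 1.502 = 4093 mol.
N₂ fed = 4093 × 79/21 = 15400 mol.
Fuel reacted = 0.716 × 545 → ξ = 390.2 mol.
Outlet (n = n₀ + ν ξ):
  C₃H₈: 545 − 1(390.2) = 154.8
  O₂: 4093 − 5(390.2) = 2142
  N₂: 15400 (inert)
  CO₂: 0 + 3(390.2) = 1171
  H₂O: 0 + 4(390.2) = 1561
Total out = 154.8 + 2142 + 15400 + 1171 + 1561 = 20430 mol.

20400 mol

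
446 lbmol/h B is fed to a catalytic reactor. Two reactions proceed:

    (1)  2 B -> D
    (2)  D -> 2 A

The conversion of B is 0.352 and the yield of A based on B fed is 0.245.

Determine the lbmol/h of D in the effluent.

23.9 lbmol/h

Conversion of B: B consumed = 2ξ₁ = 0.352 × 446 → ξ₁ = 78.5 lbmol/h.
Yield of A: 2ξ₂ / 446 = 0.245 → ξ₂ = 54.63 lbmol/h.
Outlet amounts (n = n₀ + Σ ν·ξ):
  B: 446 − 2(78.5) = 289
  D: 0 + 1(78.5) − 1(54.63) = 23.86
  A: 0 + 2(54.63) = 109.3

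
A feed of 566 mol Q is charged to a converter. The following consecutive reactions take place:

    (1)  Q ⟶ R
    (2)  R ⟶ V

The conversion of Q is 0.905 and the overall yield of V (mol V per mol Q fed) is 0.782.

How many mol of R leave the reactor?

Conversion of Q: Q consumed = 1ξ₁ = 0.905 × 566 → ξ₁ = 512.2 mol.
Yield of V: 1ξ₂ / 566 = 0.782 → ξ₂ = 442.6 mol.
Outlet amounts (n = n₀ + Σ ν·ξ):
  Q: 566 − 1(512.2) = 53.77
  R: 0 + 1(512.2) − 1(442.6) = 69.62
  V: 0 + 1(442.6) = 442.6

69.6 mol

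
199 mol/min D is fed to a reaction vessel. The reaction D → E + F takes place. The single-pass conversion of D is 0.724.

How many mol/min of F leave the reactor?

144 mol/min

D reacted = 0.724 × 199 = 144.1 mol/min; ν_D = −1, so ξ = 144.1/1 = 144.1 mol/min.
Outlet amounts (n = n₀ + ν ξ):
  D: 199 − 1(144.1) = 54.92
  E: 0 + 1(144.1) = 144.1
  F: 0 + 1(144.1) = 144.1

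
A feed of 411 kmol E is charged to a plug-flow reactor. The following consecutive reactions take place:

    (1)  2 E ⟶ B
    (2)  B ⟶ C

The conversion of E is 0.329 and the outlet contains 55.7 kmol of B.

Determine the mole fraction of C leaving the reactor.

0.0347

Conversion of E: E consumed = 2ξ₁ = 0.329 × 411 → ξ₁ = 67.61 kmol.
B balance: n_B = 0 + 1ξ₁ − 1ξ₂ = 55.7 → ξ₂ = (1·67.61 − 55.7)/1 = 11.91 kmol.
Outlet amounts (n = n₀ + Σ ν·ξ):
  E: 411 − 2(67.61) = 275.8
  B: 0 + 1(67.61) − 1(11.91) = 55.7
  C: 0 + 1(11.91) = 11.91
Total out = 343.4 kmol; y_C = 11.91 / 343.4 = 0.03468.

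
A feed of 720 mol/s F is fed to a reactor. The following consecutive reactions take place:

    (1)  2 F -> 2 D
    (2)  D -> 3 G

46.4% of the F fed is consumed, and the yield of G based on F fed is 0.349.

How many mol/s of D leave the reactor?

Conversion of F: F consumed = 2ξ₁ = 0.464 × 720 → ξ₁ = 167 mol/s.
Yield of G: 3ξ₂ / 720 = 0.349 → ξ₂ = 83.76 mol/s.
Outlet amounts (n = n₀ + Σ ν·ξ):
  F: 720 − 2(167) = 385.9
  D: 0 + 2(167) − 1(83.76) = 250.3
  G: 0 + 3(83.76) = 251.3

250 mol/s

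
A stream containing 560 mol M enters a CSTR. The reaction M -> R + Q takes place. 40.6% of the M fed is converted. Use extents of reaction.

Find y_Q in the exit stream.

M reacted = 0.406 × 560 = 227.4 mol; ν_M = −1, so ξ = 227.4/1 = 227.4 mol.
Outlet amounts (n = n₀ + ν ξ):
  M: 560 − 1(227.4) = 332.6
  R: 0 + 1(227.4) = 227.4
  Q: 0 + 1(227.4) = 227.4
Total out = 787.4 mol; y_Q = 227.4 / 787.4 = 0.2888.

0.289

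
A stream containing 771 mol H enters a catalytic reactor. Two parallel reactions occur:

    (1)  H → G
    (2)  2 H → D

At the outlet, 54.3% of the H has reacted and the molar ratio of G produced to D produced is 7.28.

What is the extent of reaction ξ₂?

Conversion of H: H consumed = 0.543 × 771 = 418.7 mol = 1ξ₁ + 2ξ₂.
Selectivity: 1ξ₁ / (1ξ₂) = 7.28 → ξ₁ = 7.28 ξ₂.
Substitute: (1·7.28 + 2) ξ₂ = 418.7 → ξ₂ = 45.11 mol, ξ₁ = 328.4 mol.
Outlet amounts (n = n₀ + Σ ν·ξ):
  H: 771 − 1(328.4) − 2(45.11) = 352.3
  G: 0 + 1(328.4) = 328.4
  D: 0 + 1(45.11) = 45.11

ξ₂ = 45.1 mol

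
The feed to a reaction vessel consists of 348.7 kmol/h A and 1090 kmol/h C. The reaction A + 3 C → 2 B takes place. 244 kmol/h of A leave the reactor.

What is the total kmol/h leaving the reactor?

For A: n = n₀ − 1ξ → 244 = 348.7 − 1ξ, giving ξ = 104.7 kmol/h.
Outlet amounts (n = n₀ + ν ξ):
  A: 348.7 − 1(104.7) = 244
  C: 1090 − 3(104.7) = 775.9
  B: 0 + 2(104.7) = 209.4
Total out = 244 + 775.9 + 209.4 = 1229 kmol/h.

1230 kmol/h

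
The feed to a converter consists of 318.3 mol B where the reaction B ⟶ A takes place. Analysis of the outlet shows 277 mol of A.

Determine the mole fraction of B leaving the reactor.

For A: n = n₀ + 1ξ → 277 = 0 + 1ξ, giving ξ = 277 mol.
Outlet amounts (n = n₀ + ν ξ):
  B: 318.3 − 1(277) = 41.3
  A: 0 + 1(277) = 277
Total out = 318.3 mol; y_B = 41.3 / 318.3 = 0.1298.

0.13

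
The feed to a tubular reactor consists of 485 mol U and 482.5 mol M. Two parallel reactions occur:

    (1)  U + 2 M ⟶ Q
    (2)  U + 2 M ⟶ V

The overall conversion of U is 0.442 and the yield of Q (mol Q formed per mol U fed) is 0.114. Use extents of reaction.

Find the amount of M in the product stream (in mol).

53.8 mol

Yield of Q: 1ξ₁ / 485 = 0.114 → ξ₁ = 55.29 mol.
Conversion of U: 1ξ₁ + 1ξ₂ = 0.442 × 485 = 214.4 → ξ₂ = 159.1 mol.
Outlet amounts (n = n₀ + Σ ν·ξ):
  U: 485 − 1(55.29) − 1(159.1) = 270.6
  M: 482.5 − 2(55.29) − 2(159.1) = 53.76
  Q: 0 + 1(55.29) = 55.29
  V: 0 + 1(159.1) = 159.1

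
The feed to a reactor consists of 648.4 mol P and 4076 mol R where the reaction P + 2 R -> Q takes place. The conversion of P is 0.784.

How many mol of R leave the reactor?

3060 mol

P reacted = 0.784 × 648.4 = 508.3 mol; ν_P = −1, so ξ = 508.3/1 = 508.3 mol.
Outlet amounts (n = n₀ + ν ξ):
  P: 648.4 − 1(508.3) = 140.1
  R: 4076 − 2(508.3) = 3059
  Q: 0 + 1(508.3) = 508.3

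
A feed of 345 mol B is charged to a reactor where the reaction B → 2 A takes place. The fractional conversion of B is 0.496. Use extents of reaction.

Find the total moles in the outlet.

516 mol

B reacted = 0.496 × 345 = 171.1 mol; ν_B = −1, so ξ = 171.1/1 = 171.1 mol.
Outlet amounts (n = n₀ + ν ξ):
  B: 345 − 1(171.1) = 173.9
  A: 0 + 2(171.1) = 342.2
Total out = 173.9 + 342.2 = 516.1 mol.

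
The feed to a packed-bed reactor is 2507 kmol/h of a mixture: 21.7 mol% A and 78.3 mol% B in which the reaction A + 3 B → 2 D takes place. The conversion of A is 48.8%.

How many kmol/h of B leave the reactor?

A reacted = 0.488 × 544 = 265.5 kmol/h; ν_A = −1, so ξ = 265.5/1 = 265.5 kmol/h.
Outlet amounts (n = n₀ + ν ξ):
  A: 544 − 1(265.5) = 278.5
  B: 1963 − 3(265.5) = 1167
  D: 0 + 2(265.5) = 531

1170 kmol/h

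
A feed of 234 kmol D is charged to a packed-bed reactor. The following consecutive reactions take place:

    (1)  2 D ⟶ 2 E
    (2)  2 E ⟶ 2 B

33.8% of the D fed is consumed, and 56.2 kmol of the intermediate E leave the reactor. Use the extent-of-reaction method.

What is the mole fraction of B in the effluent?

0.0978

Conversion of D: D consumed = 2ξ₁ = 0.338 × 234 → ξ₁ = 39.55 kmol.
E balance: n_E = 0 + 2ξ₁ − 2ξ₂ = 56.2 → ξ₂ = (2·39.55 − 56.2)/2 = 11.45 kmol.
Outlet amounts (n = n₀ + Σ ν·ξ):
  D: 234 − 2(39.55) = 154.9
  E: 0 + 2(39.55) − 2(11.45) = 56.2
  B: 0 + 2(11.45) = 22.89
Total out = 234 kmol; y_B = 22.89 / 234 = 0.09783.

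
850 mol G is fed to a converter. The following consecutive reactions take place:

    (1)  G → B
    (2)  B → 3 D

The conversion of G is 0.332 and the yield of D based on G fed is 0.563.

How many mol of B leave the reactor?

Conversion of G: G consumed = 1ξ₁ = 0.332 × 850 → ξ₁ = 282.2 mol.
Yield of D: 3ξ₂ / 850 = 0.563 → ξ₂ = 159.5 mol.
Outlet amounts (n = n₀ + Σ ν·ξ):
  G: 850 − 1(282.2) = 567.8
  B: 0 + 1(282.2) − 1(159.5) = 122.7
  D: 0 + 3(159.5) = 478.5

123 mol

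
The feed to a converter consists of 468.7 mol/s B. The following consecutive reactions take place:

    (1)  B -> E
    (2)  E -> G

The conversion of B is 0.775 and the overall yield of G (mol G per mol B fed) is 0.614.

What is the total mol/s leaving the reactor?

Conversion of B: B consumed = 1ξ₁ = 0.775 × 468.7 → ξ₁ = 363.2 mol/s.
Yield of G: 1ξ₂ / 468.7 = 0.614 → ξ₂ = 287.8 mol/s.
Outlet amounts (n = n₀ + Σ ν·ξ):
  B: 468.7 − 1(363.2) = 105.5
  E: 0 + 1(363.2) − 1(287.8) = 75.46
  G: 0 + 1(287.8) = 287.8
Total out = 105.5 + 75.46 + 287.8 = 468.7 mol/s.

469 mol/s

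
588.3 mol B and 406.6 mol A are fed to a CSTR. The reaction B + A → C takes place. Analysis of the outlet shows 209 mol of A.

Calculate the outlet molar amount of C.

198 mol

For A: n = n₀ − 1ξ → 209 = 406.6 − 1ξ, giving ξ = 197.6 mol.
Outlet amounts (n = n₀ + ν ξ):
  B: 588.3 − 1(197.6) = 390.7
  A: 406.6 − 1(197.6) = 209
  C: 0 + 1(197.6) = 197.6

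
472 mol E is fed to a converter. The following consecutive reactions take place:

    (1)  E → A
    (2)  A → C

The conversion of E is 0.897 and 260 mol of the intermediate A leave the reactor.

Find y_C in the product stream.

0.346

Conversion of E: E consumed = 1ξ₁ = 0.897 × 472 → ξ₁ = 423.4 mol.
A balance: n_A = 0 + 1ξ₁ − 1ξ₂ = 260 → ξ₂ = (1·423.4 − 260)/1 = 163.4 mol.
Outlet amounts (n = n₀ + Σ ν·ξ):
  E: 472 − 1(423.4) = 48.62
  A: 0 + 1(423.4) − 1(163.4) = 260
  C: 0 + 1(163.4) = 163.4
Total out = 472 mol; y_C = 163.4 / 472 = 0.3462.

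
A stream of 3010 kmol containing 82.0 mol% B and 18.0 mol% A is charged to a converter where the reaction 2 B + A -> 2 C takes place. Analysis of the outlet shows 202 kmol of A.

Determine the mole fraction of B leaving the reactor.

For A: n = n₀ − 1ξ → 202 = 541.8 − 1ξ, giving ξ = 339.8 kmol.
Outlet amounts (n = n₀ + ν ξ):
  B: 2468 − 2(339.8) = 1789
  A: 541.8 − 1(339.8) = 202
  C: 0 + 2(339.8) = 679.6
Total out = 2670 kmol; y_B = 1789 / 2670 = 0.6698.

0.67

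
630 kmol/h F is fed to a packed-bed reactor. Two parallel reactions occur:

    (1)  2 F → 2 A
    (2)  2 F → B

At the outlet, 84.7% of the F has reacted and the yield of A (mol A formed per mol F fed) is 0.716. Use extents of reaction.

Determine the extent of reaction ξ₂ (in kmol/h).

ξ₂ = 41.3 kmol/h

Yield of A: 2ξ₁ / 630 = 0.716 → ξ₁ = 225.5 kmol/h.
Conversion of F: 2ξ₁ + 2ξ₂ = 0.847 × 630 = 533.6 → ξ₂ = 41.27 kmol/h.
Outlet amounts (n = n₀ + Σ ν·ξ):
  F: 630 − 2(225.5) − 2(41.27) = 96.39
  A: 0 + 2(225.5) = 451.1
  B: 0 + 1(41.27) = 41.27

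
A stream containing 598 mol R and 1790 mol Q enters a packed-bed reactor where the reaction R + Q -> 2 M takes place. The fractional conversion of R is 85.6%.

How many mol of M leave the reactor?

R reacted = 0.856 × 598 = 511.9 mol; ν_R = −1, so ξ = 511.9/1 = 511.9 mol.
Outlet amounts (n = n₀ + ν ξ):
  R: 598 − 1(511.9) = 86.11
  Q: 1790 − 1(511.9) = 1278
  M: 0 + 2(511.9) = 1024

1020 mol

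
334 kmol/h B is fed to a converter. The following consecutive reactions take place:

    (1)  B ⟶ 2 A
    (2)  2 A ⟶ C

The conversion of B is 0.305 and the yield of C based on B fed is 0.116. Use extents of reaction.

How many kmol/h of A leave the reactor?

126 kmol/h

Conversion of B: B consumed = 1ξ₁ = 0.305 × 334 → ξ₁ = 101.9 kmol/h.
Yield of C: 1ξ₂ / 334 = 0.116 → ξ₂ = 38.74 kmol/h.
Outlet amounts (n = n₀ + Σ ν·ξ):
  B: 334 − 1(101.9) = 232.1
  A: 0 + 2(101.9) − 2(38.74) = 126.3
  C: 0 + 1(38.74) = 38.74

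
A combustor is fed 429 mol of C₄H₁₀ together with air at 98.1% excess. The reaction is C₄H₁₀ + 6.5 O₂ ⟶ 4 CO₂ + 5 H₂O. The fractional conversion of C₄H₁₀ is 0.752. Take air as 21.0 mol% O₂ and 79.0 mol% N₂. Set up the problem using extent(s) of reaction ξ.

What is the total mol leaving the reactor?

Stoichiometric O₂ = 6.5 × 429 = 2788 mol; O₂ fed = 2788 × 1.981 = 5524 mol.
N₂ fed = 5524 × 79/21 = 20780 mol.
Fuel reacted = 0.752 × 429 → ξ = 322.6 mol.
Outlet (n = n₀ + ν ξ):
  C₄H₁₀: 429 − 1(322.6) = 106.4
  O₂: 5524 − 6.5(322.6) = 3427
  N₂: 20780 (inert)
  CO₂: 0 + 4(322.6) = 1290
  H₂O: 0 + 5(322.6) = 1613
Total out = 106.4 + 3427 + 20780 + 1290 + 1613 = 27220 mol.

27200 mol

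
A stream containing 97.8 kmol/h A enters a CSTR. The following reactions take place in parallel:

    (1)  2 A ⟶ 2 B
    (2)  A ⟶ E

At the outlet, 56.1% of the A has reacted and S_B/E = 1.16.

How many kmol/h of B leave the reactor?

29.5 kmol/h

Conversion of A: A consumed = 0.561 × 97.8 = 54.87 kmol/h = 2ξ₁ + 1ξ₂.
Selectivity: 2ξ₁ / (1ξ₂) = 1.16 → ξ₁ = 0.58 ξ₂.
Substitute: (2·0.58 + 1) ξ₂ = 54.87 → ξ₂ = 25.4 kmol/h, ξ₁ = 14.73 kmol/h.
Outlet amounts (n = n₀ + Σ ν·ξ):
  A: 97.8 − 2(14.73) − 1(25.4) = 42.93
  B: 0 + 2(14.73) = 29.46
  E: 0 + 1(25.4) = 25.4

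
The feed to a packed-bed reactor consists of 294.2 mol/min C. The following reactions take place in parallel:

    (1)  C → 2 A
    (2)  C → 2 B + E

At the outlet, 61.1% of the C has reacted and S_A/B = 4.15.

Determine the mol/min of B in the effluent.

Conversion of C: C consumed = 0.611 × 294.2 = 179.8 mol/min = 1ξ₁ + 1ξ₂.
Selectivity: 2ξ₁ / (2ξ₂) = 4.15 → ξ₁ = 4.15 ξ₂.
Substitute: (1·4.15 + 1) ξ₂ = 179.8 → ξ₂ = 34.9 mol/min, ξ₁ = 144.9 mol/min.
Outlet amounts (n = n₀ + Σ ν·ξ):
  C: 294.2 − 1(144.9) − 1(34.9) = 114.4
  A: 0 + 2(144.9) = 289.7
  B: 0 + 2(34.9) = 69.81
  E: 0 + 1(34.9) = 34.9

69.8 mol/min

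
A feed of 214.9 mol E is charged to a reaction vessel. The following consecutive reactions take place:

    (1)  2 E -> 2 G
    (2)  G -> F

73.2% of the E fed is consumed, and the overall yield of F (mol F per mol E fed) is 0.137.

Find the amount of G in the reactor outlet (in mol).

Conversion of E: E consumed = 2ξ₁ = 0.732 × 214.9 → ξ₁ = 78.65 mol.
Yield of F: 1ξ₂ / 214.9 = 0.137 → ξ₂ = 29.44 mol.
Outlet amounts (n = n₀ + Σ ν·ξ):
  E: 214.9 − 2(78.65) = 57.59
  G: 0 + 2(78.65) − 1(29.44) = 127.9
  F: 0 + 1(29.44) = 29.44

128 mol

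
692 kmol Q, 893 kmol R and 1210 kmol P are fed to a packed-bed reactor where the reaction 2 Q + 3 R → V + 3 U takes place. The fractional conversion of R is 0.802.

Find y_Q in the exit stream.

R reacted = 0.802 × 893 = 716.2 kmol; ν_R = −3, so ξ = 716.2/3 = 238.7 kmol.
Outlet amounts (n = n₀ + ν ξ):
  Q: 692 − 2(238.7) = 214.5
  R: 893 − 3(238.7) = 176.8
  V: 0 + 1(238.7) = 238.7
  U: 0 + 3(238.7) = 716.2
  P: 1210 (inert)
Total out = 2556 kmol; y_Q = 214.5 / 2556 = 0.08393.

0.0839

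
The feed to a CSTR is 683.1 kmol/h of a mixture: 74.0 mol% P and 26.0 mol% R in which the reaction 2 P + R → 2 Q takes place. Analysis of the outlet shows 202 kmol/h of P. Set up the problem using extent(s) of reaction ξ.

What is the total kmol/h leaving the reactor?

531 kmol/h

For P: n = n₀ − 2ξ → 202 = 505.5 − 2ξ, giving ξ = 151.7 kmol/h.
Outlet amounts (n = n₀ + ν ξ):
  P: 505.5 − 2(151.7) = 202
  R: 177.6 − 1(151.7) = 25.86
  Q: 0 + 2(151.7) = 303.5
Total out = 202 + 25.86 + 303.5 = 531.4 kmol/h.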